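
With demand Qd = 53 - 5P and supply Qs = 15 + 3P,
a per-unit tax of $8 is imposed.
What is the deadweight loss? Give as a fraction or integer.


Pre-tax equilibrium quantity: Q* = 117/4
Post-tax equilibrium quantity: Q_tax = 57/4
Reduction in quantity: Q* - Q_tax = 15
DWL = (1/2) * tax * (Q* - Q_tax)
DWL = (1/2) * 8 * 15 = 60

60


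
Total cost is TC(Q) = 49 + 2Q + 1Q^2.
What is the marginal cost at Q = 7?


MC = dTC/dQ = 2 + 2*1*Q
At Q = 7:
MC = 2 + 2*7
MC = 2 + 14 = 16

16


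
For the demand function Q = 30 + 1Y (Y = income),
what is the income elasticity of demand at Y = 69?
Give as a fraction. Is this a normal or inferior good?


dQ/dY = 1
At Y = 69: Q = 30 + 1*69 = 99
Ey = (dQ/dY)(Y/Q) = 1 * 69 / 99 = 23/33
Since Ey > 0, this is a normal good.

23/33 (normal good)


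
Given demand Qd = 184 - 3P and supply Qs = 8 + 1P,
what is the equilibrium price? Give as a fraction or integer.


At equilibrium, Qd = Qs.
184 - 3P = 8 + 1P
184 - 8 = 3P + 1P
176 = 4P
P* = 176/4 = 44

44


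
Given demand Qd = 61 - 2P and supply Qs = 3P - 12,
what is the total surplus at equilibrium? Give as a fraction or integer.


Find equilibrium: 61 - 2P = 3P - 12
61 + 12 = 5P
P* = 73/5 = 73/5
Q* = 3*73/5 - 12 = 159/5
Inverse demand: P = 61/2 - Q/2, so P_max = 61/2
Inverse supply: P = 4 + Q/3, so P_min = 4
CS = (1/2) * 159/5 * (61/2 - 73/5) = 25281/100
PS = (1/2) * 159/5 * (73/5 - 4) = 8427/50
TS = CS + PS = 25281/100 + 8427/50 = 8427/20

8427/20


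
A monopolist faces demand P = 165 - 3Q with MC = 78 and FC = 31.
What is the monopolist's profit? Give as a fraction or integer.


MR = MC: 165 - 6Q = 78
Q* = 29/2
P* = 165 - 3*29/2 = 243/2
Profit = (P* - MC)*Q* - FC
= (243/2 - 78)*29/2 - 31
= 87/2*29/2 - 31
= 2523/4 - 31 = 2399/4

2399/4


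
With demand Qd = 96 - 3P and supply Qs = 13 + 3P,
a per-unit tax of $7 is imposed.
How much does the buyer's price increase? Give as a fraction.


With a per-unit tax, the buyer's price increase depends on relative slopes.
Supply slope: d = 3, Demand slope: b = 3
Buyer's price increase = d * tax / (b + d)
= 3 * 7 / (3 + 3)
= 21 / 6 = 7/2

7/2


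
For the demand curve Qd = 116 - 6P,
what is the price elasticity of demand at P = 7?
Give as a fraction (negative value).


dQ/dP = -6
At P = 7: Q = 116 - 6*7 = 74
E = (dQ/dP)(P/Q) = (-6)(7/74) = -21/37

-21/37


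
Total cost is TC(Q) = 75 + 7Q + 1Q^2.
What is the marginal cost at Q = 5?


MC = dTC/dQ = 7 + 2*1*Q
At Q = 5:
MC = 7 + 2*5
MC = 7 + 10 = 17

17


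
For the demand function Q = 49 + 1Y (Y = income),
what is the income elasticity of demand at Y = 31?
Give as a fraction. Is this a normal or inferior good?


dQ/dY = 1
At Y = 31: Q = 49 + 1*31 = 80
Ey = (dQ/dY)(Y/Q) = 1 * 31 / 80 = 31/80
Since Ey > 0, this is a normal good.

31/80 (normal good)


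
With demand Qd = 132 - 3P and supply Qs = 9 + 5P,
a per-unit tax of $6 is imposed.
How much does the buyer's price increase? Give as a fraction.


With a per-unit tax, the buyer's price increase depends on relative slopes.
Supply slope: d = 5, Demand slope: b = 3
Buyer's price increase = d * tax / (b + d)
= 5 * 6 / (3 + 5)
= 30 / 8 = 15/4

15/4


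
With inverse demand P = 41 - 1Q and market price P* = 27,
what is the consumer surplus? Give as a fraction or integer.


Maximum willingness to pay (at Q=0): P_max = 41
Quantity demanded at P* = 27:
Q* = (41 - 27)/1 = 14
CS = (1/2) * Q* * (P_max - P*)
CS = (1/2) * 14 * (41 - 27)
CS = (1/2) * 14 * 14 = 98

98


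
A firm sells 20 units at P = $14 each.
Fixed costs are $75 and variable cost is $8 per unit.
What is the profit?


Total Revenue = P * Q = 14 * 20 = $280
Total Cost = FC + VC*Q = 75 + 8*20 = $235
Profit = TR - TC = 280 - 235 = $45

$45


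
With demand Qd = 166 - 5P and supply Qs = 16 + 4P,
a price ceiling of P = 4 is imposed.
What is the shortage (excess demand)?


At P = 4:
Qd = 166 - 5*4 = 146
Qs = 16 + 4*4 = 32
Shortage = Qd - Qs = 146 - 32 = 114

114


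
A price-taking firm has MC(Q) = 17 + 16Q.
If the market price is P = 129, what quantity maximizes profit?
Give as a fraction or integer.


In perfect competition, profit is maximized where P = MC.
129 = 17 + 16Q
112 = 16Q
Q* = 112/16 = 7

7


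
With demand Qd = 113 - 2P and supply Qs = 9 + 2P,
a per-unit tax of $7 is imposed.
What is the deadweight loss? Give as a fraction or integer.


Pre-tax equilibrium quantity: Q* = 61
Post-tax equilibrium quantity: Q_tax = 54
Reduction in quantity: Q* - Q_tax = 7
DWL = (1/2) * tax * (Q* - Q_tax)
DWL = (1/2) * 7 * 7 = 49/2

49/2


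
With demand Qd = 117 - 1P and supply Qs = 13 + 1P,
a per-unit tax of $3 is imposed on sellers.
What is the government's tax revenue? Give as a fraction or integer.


With tax on sellers, new supply: Qs' = 13 + 1(P - 3)
= 10 + 1P
New equilibrium quantity:
Q_new = 127/2
Tax revenue = tax * Q_new = 3 * 127/2 = 381/2

381/2


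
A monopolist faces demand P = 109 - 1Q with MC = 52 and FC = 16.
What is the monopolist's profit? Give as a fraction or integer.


MR = MC: 109 - 2Q = 52
Q* = 57/2
P* = 109 - 1*57/2 = 161/2
Profit = (P* - MC)*Q* - FC
= (161/2 - 52)*57/2 - 16
= 57/2*57/2 - 16
= 3249/4 - 16 = 3185/4

3185/4


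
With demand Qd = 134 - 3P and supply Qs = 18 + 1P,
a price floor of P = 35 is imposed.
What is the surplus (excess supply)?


At P = 35:
Qd = 134 - 3*35 = 29
Qs = 18 + 1*35 = 53
Surplus = Qs - Qd = 53 - 29 = 24

24


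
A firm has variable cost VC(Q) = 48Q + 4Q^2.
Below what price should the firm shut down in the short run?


AVC(Q) = VC(Q)/Q = 48 + 4Q
AVC is increasing in Q, so minimum AVC is at Q -> 0+.
Min AVC = 48
The firm should shut down if P < 48.

48


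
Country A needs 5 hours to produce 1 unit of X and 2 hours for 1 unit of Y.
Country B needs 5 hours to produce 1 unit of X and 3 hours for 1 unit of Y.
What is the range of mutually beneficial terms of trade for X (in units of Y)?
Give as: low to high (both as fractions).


Opportunity cost of X for Country A = hours_X / hours_Y = 5/2 = 5/2 units of Y
Opportunity cost of X for Country B = hours_X / hours_Y = 5/3 = 5/3 units of Y
Terms of trade must be between the two opportunity costs.
Range: 5/3 to 5/2

5/3 to 5/2


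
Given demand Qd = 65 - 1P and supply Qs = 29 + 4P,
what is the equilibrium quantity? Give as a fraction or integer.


First find equilibrium price:
65 - 1P = 29 + 4P
P* = 36/5 = 36/5
Then substitute into demand:
Q* = 65 - 1 * 36/5 = 289/5

289/5


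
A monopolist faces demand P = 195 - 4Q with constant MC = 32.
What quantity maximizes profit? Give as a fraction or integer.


TR = P*Q = (195 - 4Q)Q = 195Q - 4Q^2
MR = dTR/dQ = 195 - 8Q
Set MR = MC:
195 - 8Q = 32
163 = 8Q
Q* = 163/8 = 163/8

163/8


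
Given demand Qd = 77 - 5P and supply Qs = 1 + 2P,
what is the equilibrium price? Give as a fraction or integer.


At equilibrium, Qd = Qs.
77 - 5P = 1 + 2P
77 - 1 = 5P + 2P
76 = 7P
P* = 76/7 = 76/7

76/7


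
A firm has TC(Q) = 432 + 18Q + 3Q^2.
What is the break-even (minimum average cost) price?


AC(Q) = 432/Q + 18 + 3Q
To minimize: dAC/dQ = -432/Q^2 + 3 = 0
Q^2 = 432/3 = 144
Q* = 12
Min AC = 432/12 + 18 + 3*12
Min AC = 36 + 18 + 36 = 90

90


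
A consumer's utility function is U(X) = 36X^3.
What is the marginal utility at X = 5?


MU = dU/dX = 36*3*X^(3-1)
MU = 108*X^2
At X = 5:
MU = 108 * 5^2
MU = 108 * 25 = 2700

2700


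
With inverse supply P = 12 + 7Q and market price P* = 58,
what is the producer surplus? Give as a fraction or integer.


Minimum supply price (at Q=0): P_min = 12
Quantity supplied at P* = 58:
Q* = (58 - 12)/7 = 46/7
PS = (1/2) * Q* * (P* - P_min)
PS = (1/2) * 46/7 * (58 - 12)
PS = (1/2) * 46/7 * 46 = 1058/7

1058/7


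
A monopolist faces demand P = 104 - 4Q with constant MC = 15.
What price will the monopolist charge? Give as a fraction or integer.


MR = 104 - 8Q
Set MR = MC: 104 - 8Q = 15
Q* = 89/8
Substitute into demand:
P* = 104 - 4*89/8 = 119/2

119/2


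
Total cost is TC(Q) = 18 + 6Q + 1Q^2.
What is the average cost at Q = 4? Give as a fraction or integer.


TC(4) = 18 + 6*4 + 1*4^2
TC(4) = 18 + 24 + 16 = 58
AC = TC/Q = 58/4 = 29/2

29/2


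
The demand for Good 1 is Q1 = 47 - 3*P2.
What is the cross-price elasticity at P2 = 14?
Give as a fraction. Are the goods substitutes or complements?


dQ1/dP2 = -3
At P2 = 14: Q1 = 47 - 3*14 = 5
Exy = (dQ1/dP2)(P2/Q1) = -3 * 14 / 5 = -42/5
Since Exy < 0, the goods are complements.

-42/5 (complements)


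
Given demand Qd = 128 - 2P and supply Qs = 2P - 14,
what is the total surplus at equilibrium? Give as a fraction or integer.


Find equilibrium: 128 - 2P = 2P - 14
128 + 14 = 4P
P* = 142/4 = 71/2
Q* = 2*71/2 - 14 = 57
Inverse demand: P = 64 - Q/2, so P_max = 64
Inverse supply: P = 7 + Q/2, so P_min = 7
CS = (1/2) * 57 * (64 - 71/2) = 3249/4
PS = (1/2) * 57 * (71/2 - 7) = 3249/4
TS = CS + PS = 3249/4 + 3249/4 = 3249/2

3249/2


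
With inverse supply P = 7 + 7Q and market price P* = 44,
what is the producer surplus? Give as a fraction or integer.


Minimum supply price (at Q=0): P_min = 7
Quantity supplied at P* = 44:
Q* = (44 - 7)/7 = 37/7
PS = (1/2) * Q* * (P* - P_min)
PS = (1/2) * 37/7 * (44 - 7)
PS = (1/2) * 37/7 * 37 = 1369/14

1369/14


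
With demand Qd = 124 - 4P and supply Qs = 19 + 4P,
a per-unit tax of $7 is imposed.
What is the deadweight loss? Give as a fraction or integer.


Pre-tax equilibrium quantity: Q* = 143/2
Post-tax equilibrium quantity: Q_tax = 115/2
Reduction in quantity: Q* - Q_tax = 14
DWL = (1/2) * tax * (Q* - Q_tax)
DWL = (1/2) * 7 * 14 = 49

49


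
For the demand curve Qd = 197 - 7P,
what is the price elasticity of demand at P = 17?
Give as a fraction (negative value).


dQ/dP = -7
At P = 17: Q = 197 - 7*17 = 78
E = (dQ/dP)(P/Q) = (-7)(17/78) = -119/78

-119/78


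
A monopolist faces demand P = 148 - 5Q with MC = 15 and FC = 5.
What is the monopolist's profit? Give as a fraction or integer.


MR = MC: 148 - 10Q = 15
Q* = 133/10
P* = 148 - 5*133/10 = 163/2
Profit = (P* - MC)*Q* - FC
= (163/2 - 15)*133/10 - 5
= 133/2*133/10 - 5
= 17689/20 - 5 = 17589/20

17589/20


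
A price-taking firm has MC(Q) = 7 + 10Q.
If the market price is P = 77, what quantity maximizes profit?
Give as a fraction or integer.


In perfect competition, profit is maximized where P = MC.
77 = 7 + 10Q
70 = 10Q
Q* = 70/10 = 7

7


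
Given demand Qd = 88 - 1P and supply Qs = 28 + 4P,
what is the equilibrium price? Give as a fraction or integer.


At equilibrium, Qd = Qs.
88 - 1P = 28 + 4P
88 - 28 = 1P + 4P
60 = 5P
P* = 60/5 = 12

12


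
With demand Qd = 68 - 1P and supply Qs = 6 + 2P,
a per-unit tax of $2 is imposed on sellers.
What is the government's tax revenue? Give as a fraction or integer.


With tax on sellers, new supply: Qs' = 6 + 2(P - 2)
= 2 + 2P
New equilibrium quantity:
Q_new = 46
Tax revenue = tax * Q_new = 2 * 46 = 92

92


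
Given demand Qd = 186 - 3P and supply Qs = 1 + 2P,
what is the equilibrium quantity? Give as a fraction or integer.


First find equilibrium price:
186 - 3P = 1 + 2P
P* = 185/5 = 37
Then substitute into demand:
Q* = 186 - 3 * 37 = 75

75


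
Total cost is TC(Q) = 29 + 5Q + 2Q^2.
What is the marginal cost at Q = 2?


MC = dTC/dQ = 5 + 2*2*Q
At Q = 2:
MC = 5 + 4*2
MC = 5 + 8 = 13

13


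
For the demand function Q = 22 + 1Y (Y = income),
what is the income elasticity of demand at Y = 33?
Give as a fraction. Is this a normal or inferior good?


dQ/dY = 1
At Y = 33: Q = 22 + 1*33 = 55
Ey = (dQ/dY)(Y/Q) = 1 * 33 / 55 = 3/5
Since Ey > 0, this is a normal good.

3/5 (normal good)


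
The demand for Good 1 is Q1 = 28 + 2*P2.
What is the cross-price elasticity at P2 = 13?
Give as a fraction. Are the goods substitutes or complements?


dQ1/dP2 = 2
At P2 = 13: Q1 = 28 + 2*13 = 54
Exy = (dQ1/dP2)(P2/Q1) = 2 * 13 / 54 = 13/27
Since Exy > 0, the goods are substitutes.

13/27 (substitutes)


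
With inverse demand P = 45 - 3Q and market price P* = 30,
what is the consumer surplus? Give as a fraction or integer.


Maximum willingness to pay (at Q=0): P_max = 45
Quantity demanded at P* = 30:
Q* = (45 - 30)/3 = 5
CS = (1/2) * Q* * (P_max - P*)
CS = (1/2) * 5 * (45 - 30)
CS = (1/2) * 5 * 15 = 75/2

75/2


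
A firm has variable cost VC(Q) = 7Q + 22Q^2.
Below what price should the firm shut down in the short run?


AVC(Q) = VC(Q)/Q = 7 + 22Q
AVC is increasing in Q, so minimum AVC is at Q -> 0+.
Min AVC = 7
The firm should shut down if P < 7.

7


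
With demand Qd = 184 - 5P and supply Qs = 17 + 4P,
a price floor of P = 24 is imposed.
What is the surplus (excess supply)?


At P = 24:
Qd = 184 - 5*24 = 64
Qs = 17 + 4*24 = 113
Surplus = Qs - Qd = 113 - 64 = 49

49


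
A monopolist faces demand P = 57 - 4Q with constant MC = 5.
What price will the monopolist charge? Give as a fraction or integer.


MR = 57 - 8Q
Set MR = MC: 57 - 8Q = 5
Q* = 13/2
Substitute into demand:
P* = 57 - 4*13/2 = 31

31


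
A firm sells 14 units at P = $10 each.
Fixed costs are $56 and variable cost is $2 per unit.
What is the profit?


Total Revenue = P * Q = 10 * 14 = $140
Total Cost = FC + VC*Q = 56 + 2*14 = $84
Profit = TR - TC = 140 - 84 = $56

$56


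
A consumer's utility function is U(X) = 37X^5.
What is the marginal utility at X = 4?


MU = dU/dX = 37*5*X^(5-1)
MU = 185*X^4
At X = 4:
MU = 185 * 4^4
MU = 185 * 256 = 47360

47360


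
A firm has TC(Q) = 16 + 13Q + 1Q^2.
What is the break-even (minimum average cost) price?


AC(Q) = 16/Q + 13 + 1Q
To minimize: dAC/dQ = -16/Q^2 + 1 = 0
Q^2 = 16/1 = 16
Q* = 4
Min AC = 16/4 + 13 + 1*4
Min AC = 4 + 13 + 4 = 21

21


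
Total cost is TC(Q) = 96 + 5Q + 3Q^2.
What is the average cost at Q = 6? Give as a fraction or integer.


TC(6) = 96 + 5*6 + 3*6^2
TC(6) = 96 + 30 + 108 = 234
AC = TC/Q = 234/6 = 39

39


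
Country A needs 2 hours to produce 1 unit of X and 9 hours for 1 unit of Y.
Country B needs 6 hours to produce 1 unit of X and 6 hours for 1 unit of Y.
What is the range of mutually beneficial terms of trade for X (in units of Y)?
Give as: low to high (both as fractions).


Opportunity cost of X for Country A = hours_X / hours_Y = 2/9 = 2/9 units of Y
Opportunity cost of X for Country B = hours_X / hours_Y = 6/6 = 1 units of Y
Terms of trade must be between the two opportunity costs.
Range: 2/9 to 1

2/9 to 1


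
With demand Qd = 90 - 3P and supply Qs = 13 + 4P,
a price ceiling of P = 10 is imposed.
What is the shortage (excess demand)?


At P = 10:
Qd = 90 - 3*10 = 60
Qs = 13 + 4*10 = 53
Shortage = Qd - Qs = 60 - 53 = 7

7


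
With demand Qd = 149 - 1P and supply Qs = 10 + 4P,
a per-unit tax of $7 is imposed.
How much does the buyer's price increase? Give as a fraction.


With a per-unit tax, the buyer's price increase depends on relative slopes.
Supply slope: d = 4, Demand slope: b = 1
Buyer's price increase = d * tax / (b + d)
= 4 * 7 / (1 + 4)
= 28 / 5 = 28/5

28/5


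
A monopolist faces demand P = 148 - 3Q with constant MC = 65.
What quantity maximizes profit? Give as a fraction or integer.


TR = P*Q = (148 - 3Q)Q = 148Q - 3Q^2
MR = dTR/dQ = 148 - 6Q
Set MR = MC:
148 - 6Q = 65
83 = 6Q
Q* = 83/6 = 83/6

83/6


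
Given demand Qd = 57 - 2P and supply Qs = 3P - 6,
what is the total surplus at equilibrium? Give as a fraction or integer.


Find equilibrium: 57 - 2P = 3P - 6
57 + 6 = 5P
P* = 63/5 = 63/5
Q* = 3*63/5 - 6 = 159/5
Inverse demand: P = 57/2 - Q/2, so P_max = 57/2
Inverse supply: P = 2 + Q/3, so P_min = 2
CS = (1/2) * 159/5 * (57/2 - 63/5) = 25281/100
PS = (1/2) * 159/5 * (63/5 - 2) = 8427/50
TS = CS + PS = 25281/100 + 8427/50 = 8427/20

8427/20


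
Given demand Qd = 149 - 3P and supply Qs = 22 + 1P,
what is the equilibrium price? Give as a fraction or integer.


At equilibrium, Qd = Qs.
149 - 3P = 22 + 1P
149 - 22 = 3P + 1P
127 = 4P
P* = 127/4 = 127/4

127/4


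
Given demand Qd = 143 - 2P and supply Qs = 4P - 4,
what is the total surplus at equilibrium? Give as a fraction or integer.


Find equilibrium: 143 - 2P = 4P - 4
143 + 4 = 6P
P* = 147/6 = 49/2
Q* = 4*49/2 - 4 = 94
Inverse demand: P = 143/2 - Q/2, so P_max = 143/2
Inverse supply: P = 1 + Q/4, so P_min = 1
CS = (1/2) * 94 * (143/2 - 49/2) = 2209
PS = (1/2) * 94 * (49/2 - 1) = 2209/2
TS = CS + PS = 2209 + 2209/2 = 6627/2

6627/2


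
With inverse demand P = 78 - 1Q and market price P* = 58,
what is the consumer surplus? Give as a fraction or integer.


Maximum willingness to pay (at Q=0): P_max = 78
Quantity demanded at P* = 58:
Q* = (78 - 58)/1 = 20
CS = (1/2) * Q* * (P_max - P*)
CS = (1/2) * 20 * (78 - 58)
CS = (1/2) * 20 * 20 = 200

200


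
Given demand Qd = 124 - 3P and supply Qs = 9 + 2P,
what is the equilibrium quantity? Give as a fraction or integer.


First find equilibrium price:
124 - 3P = 9 + 2P
P* = 115/5 = 23
Then substitute into demand:
Q* = 124 - 3 * 23 = 55

55


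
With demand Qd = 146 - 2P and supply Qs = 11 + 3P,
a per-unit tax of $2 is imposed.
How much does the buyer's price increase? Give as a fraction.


With a per-unit tax, the buyer's price increase depends on relative slopes.
Supply slope: d = 3, Demand slope: b = 2
Buyer's price increase = d * tax / (b + d)
= 3 * 2 / (2 + 3)
= 6 / 5 = 6/5

6/5


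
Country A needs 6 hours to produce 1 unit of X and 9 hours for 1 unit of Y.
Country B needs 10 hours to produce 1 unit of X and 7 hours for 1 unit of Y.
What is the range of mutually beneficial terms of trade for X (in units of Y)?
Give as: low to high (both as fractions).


Opportunity cost of X for Country A = hours_X / hours_Y = 6/9 = 2/3 units of Y
Opportunity cost of X for Country B = hours_X / hours_Y = 10/7 = 10/7 units of Y
Terms of trade must be between the two opportunity costs.
Range: 2/3 to 10/7

2/3 to 10/7


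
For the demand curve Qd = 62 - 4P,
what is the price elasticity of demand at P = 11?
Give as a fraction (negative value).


dQ/dP = -4
At P = 11: Q = 62 - 4*11 = 18
E = (dQ/dP)(P/Q) = (-4)(11/18) = -22/9

-22/9


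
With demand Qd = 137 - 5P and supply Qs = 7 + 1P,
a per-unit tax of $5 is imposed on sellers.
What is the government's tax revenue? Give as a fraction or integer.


With tax on sellers, new supply: Qs' = 7 + 1(P - 5)
= 2 + 1P
New equilibrium quantity:
Q_new = 49/2
Tax revenue = tax * Q_new = 5 * 49/2 = 245/2

245/2


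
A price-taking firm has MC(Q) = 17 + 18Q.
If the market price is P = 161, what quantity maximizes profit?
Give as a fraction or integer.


In perfect competition, profit is maximized where P = MC.
161 = 17 + 18Q
144 = 18Q
Q* = 144/18 = 8

8


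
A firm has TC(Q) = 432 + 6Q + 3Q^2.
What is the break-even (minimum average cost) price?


AC(Q) = 432/Q + 6 + 3Q
To minimize: dAC/dQ = -432/Q^2 + 3 = 0
Q^2 = 432/3 = 144
Q* = 12
Min AC = 432/12 + 6 + 3*12
Min AC = 36 + 6 + 36 = 78

78


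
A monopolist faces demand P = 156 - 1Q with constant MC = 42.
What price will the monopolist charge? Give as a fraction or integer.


MR = 156 - 2Q
Set MR = MC: 156 - 2Q = 42
Q* = 57
Substitute into demand:
P* = 156 - 1*57 = 99

99


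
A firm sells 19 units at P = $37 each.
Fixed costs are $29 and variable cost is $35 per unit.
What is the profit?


Total Revenue = P * Q = 37 * 19 = $703
Total Cost = FC + VC*Q = 29 + 35*19 = $694
Profit = TR - TC = 703 - 694 = $9

$9


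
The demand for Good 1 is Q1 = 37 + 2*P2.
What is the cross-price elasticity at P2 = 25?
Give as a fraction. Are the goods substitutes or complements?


dQ1/dP2 = 2
At P2 = 25: Q1 = 37 + 2*25 = 87
Exy = (dQ1/dP2)(P2/Q1) = 2 * 25 / 87 = 50/87
Since Exy > 0, the goods are substitutes.

50/87 (substitutes)


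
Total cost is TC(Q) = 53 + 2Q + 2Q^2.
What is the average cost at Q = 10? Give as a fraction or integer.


TC(10) = 53 + 2*10 + 2*10^2
TC(10) = 53 + 20 + 200 = 273
AC = TC/Q = 273/10 = 273/10

273/10


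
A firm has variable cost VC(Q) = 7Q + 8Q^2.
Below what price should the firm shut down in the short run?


AVC(Q) = VC(Q)/Q = 7 + 8Q
AVC is increasing in Q, so minimum AVC is at Q -> 0+.
Min AVC = 7
The firm should shut down if P < 7.

7


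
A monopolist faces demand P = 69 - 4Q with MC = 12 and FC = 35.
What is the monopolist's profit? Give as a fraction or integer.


MR = MC: 69 - 8Q = 12
Q* = 57/8
P* = 69 - 4*57/8 = 81/2
Profit = (P* - MC)*Q* - FC
= (81/2 - 12)*57/8 - 35
= 57/2*57/8 - 35
= 3249/16 - 35 = 2689/16

2689/16


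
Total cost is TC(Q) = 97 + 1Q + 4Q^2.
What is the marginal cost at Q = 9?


MC = dTC/dQ = 1 + 2*4*Q
At Q = 9:
MC = 1 + 8*9
MC = 1 + 72 = 73

73


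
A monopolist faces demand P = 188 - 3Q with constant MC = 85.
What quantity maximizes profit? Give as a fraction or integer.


TR = P*Q = (188 - 3Q)Q = 188Q - 3Q^2
MR = dTR/dQ = 188 - 6Q
Set MR = MC:
188 - 6Q = 85
103 = 6Q
Q* = 103/6 = 103/6

103/6


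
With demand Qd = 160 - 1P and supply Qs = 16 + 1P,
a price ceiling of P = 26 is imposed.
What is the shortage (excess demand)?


At P = 26:
Qd = 160 - 1*26 = 134
Qs = 16 + 1*26 = 42
Shortage = Qd - Qs = 134 - 42 = 92

92


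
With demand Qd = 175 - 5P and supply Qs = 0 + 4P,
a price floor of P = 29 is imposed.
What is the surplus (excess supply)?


At P = 29:
Qd = 175 - 5*29 = 30
Qs = 0 + 4*29 = 116
Surplus = Qs - Qd = 116 - 30 = 86

86


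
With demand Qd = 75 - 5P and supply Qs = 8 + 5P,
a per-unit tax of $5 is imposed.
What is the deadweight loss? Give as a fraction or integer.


Pre-tax equilibrium quantity: Q* = 83/2
Post-tax equilibrium quantity: Q_tax = 29
Reduction in quantity: Q* - Q_tax = 25/2
DWL = (1/2) * tax * (Q* - Q_tax)
DWL = (1/2) * 5 * 25/2 = 125/4

125/4


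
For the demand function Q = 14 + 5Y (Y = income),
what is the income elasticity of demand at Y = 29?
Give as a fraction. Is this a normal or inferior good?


dQ/dY = 5
At Y = 29: Q = 14 + 5*29 = 159
Ey = (dQ/dY)(Y/Q) = 5 * 29 / 159 = 145/159
Since Ey > 0, this is a normal good.

145/159 (normal good)


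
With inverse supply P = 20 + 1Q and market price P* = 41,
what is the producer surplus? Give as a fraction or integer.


Minimum supply price (at Q=0): P_min = 20
Quantity supplied at P* = 41:
Q* = (41 - 20)/1 = 21
PS = (1/2) * Q* * (P* - P_min)
PS = (1/2) * 21 * (41 - 20)
PS = (1/2) * 21 * 21 = 441/2

441/2


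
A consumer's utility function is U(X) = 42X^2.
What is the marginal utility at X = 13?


MU = dU/dX = 42*2*X^(2-1)
MU = 84*X^1
At X = 13:
MU = 84 * 13^1
MU = 84 * 13 = 1092

1092


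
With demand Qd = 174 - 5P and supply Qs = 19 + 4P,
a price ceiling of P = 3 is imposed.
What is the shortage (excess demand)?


At P = 3:
Qd = 174 - 5*3 = 159
Qs = 19 + 4*3 = 31
Shortage = Qd - Qs = 159 - 31 = 128

128


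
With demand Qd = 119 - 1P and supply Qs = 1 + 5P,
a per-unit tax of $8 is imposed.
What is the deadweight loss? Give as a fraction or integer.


Pre-tax equilibrium quantity: Q* = 298/3
Post-tax equilibrium quantity: Q_tax = 278/3
Reduction in quantity: Q* - Q_tax = 20/3
DWL = (1/2) * tax * (Q* - Q_tax)
DWL = (1/2) * 8 * 20/3 = 80/3

80/3


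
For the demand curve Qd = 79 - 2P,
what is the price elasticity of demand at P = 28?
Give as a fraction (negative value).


dQ/dP = -2
At P = 28: Q = 79 - 2*28 = 23
E = (dQ/dP)(P/Q) = (-2)(28/23) = -56/23

-56/23


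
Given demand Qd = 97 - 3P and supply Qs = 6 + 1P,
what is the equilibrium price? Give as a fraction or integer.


At equilibrium, Qd = Qs.
97 - 3P = 6 + 1P
97 - 6 = 3P + 1P
91 = 4P
P* = 91/4 = 91/4

91/4


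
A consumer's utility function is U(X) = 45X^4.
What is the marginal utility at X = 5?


MU = dU/dX = 45*4*X^(4-1)
MU = 180*X^3
At X = 5:
MU = 180 * 5^3
MU = 180 * 125 = 22500

22500


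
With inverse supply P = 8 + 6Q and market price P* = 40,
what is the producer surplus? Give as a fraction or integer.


Minimum supply price (at Q=0): P_min = 8
Quantity supplied at P* = 40:
Q* = (40 - 8)/6 = 16/3
PS = (1/2) * Q* * (P* - P_min)
PS = (1/2) * 16/3 * (40 - 8)
PS = (1/2) * 16/3 * 32 = 256/3

256/3


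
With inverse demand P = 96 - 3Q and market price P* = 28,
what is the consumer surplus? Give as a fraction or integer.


Maximum willingness to pay (at Q=0): P_max = 96
Quantity demanded at P* = 28:
Q* = (96 - 28)/3 = 68/3
CS = (1/2) * Q* * (P_max - P*)
CS = (1/2) * 68/3 * (96 - 28)
CS = (1/2) * 68/3 * 68 = 2312/3

2312/3


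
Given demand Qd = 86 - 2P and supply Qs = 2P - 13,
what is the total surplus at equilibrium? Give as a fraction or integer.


Find equilibrium: 86 - 2P = 2P - 13
86 + 13 = 4P
P* = 99/4 = 99/4
Q* = 2*99/4 - 13 = 73/2
Inverse demand: P = 43 - Q/2, so P_max = 43
Inverse supply: P = 13/2 + Q/2, so P_min = 13/2
CS = (1/2) * 73/2 * (43 - 99/4) = 5329/16
PS = (1/2) * 73/2 * (99/4 - 13/2) = 5329/16
TS = CS + PS = 5329/16 + 5329/16 = 5329/8

5329/8


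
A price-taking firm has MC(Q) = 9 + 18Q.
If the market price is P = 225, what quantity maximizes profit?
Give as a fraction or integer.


In perfect competition, profit is maximized where P = MC.
225 = 9 + 18Q
216 = 18Q
Q* = 216/18 = 12

12


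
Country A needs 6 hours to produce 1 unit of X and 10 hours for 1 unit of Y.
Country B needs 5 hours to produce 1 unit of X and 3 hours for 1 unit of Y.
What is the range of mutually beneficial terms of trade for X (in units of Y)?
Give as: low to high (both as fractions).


Opportunity cost of X for Country A = hours_X / hours_Y = 6/10 = 3/5 units of Y
Opportunity cost of X for Country B = hours_X / hours_Y = 5/3 = 5/3 units of Y
Terms of trade must be between the two opportunity costs.
Range: 3/5 to 5/3

3/5 to 5/3


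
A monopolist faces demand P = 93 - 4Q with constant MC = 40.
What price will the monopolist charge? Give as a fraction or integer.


MR = 93 - 8Q
Set MR = MC: 93 - 8Q = 40
Q* = 53/8
Substitute into demand:
P* = 93 - 4*53/8 = 133/2

133/2


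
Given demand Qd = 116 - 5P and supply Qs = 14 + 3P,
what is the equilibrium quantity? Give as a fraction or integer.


First find equilibrium price:
116 - 5P = 14 + 3P
P* = 102/8 = 51/4
Then substitute into demand:
Q* = 116 - 5 * 51/4 = 209/4

209/4


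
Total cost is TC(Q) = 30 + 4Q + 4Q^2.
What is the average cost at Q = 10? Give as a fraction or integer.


TC(10) = 30 + 4*10 + 4*10^2
TC(10) = 30 + 40 + 400 = 470
AC = TC/Q = 470/10 = 47

47


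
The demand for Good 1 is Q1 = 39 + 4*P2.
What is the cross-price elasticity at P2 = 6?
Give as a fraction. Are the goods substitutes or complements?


dQ1/dP2 = 4
At P2 = 6: Q1 = 39 + 4*6 = 63
Exy = (dQ1/dP2)(P2/Q1) = 4 * 6 / 63 = 8/21
Since Exy > 0, the goods are substitutes.

8/21 (substitutes)


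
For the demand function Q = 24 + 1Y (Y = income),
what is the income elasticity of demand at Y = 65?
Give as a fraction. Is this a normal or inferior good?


dQ/dY = 1
At Y = 65: Q = 24 + 1*65 = 89
Ey = (dQ/dY)(Y/Q) = 1 * 65 / 89 = 65/89
Since Ey > 0, this is a normal good.

65/89 (normal good)


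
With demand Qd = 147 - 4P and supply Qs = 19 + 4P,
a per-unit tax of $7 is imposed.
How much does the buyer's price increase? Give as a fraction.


With a per-unit tax, the buyer's price increase depends on relative slopes.
Supply slope: d = 4, Demand slope: b = 4
Buyer's price increase = d * tax / (b + d)
= 4 * 7 / (4 + 4)
= 28 / 8 = 7/2

7/2


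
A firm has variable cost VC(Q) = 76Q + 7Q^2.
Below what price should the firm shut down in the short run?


AVC(Q) = VC(Q)/Q = 76 + 7Q
AVC is increasing in Q, so minimum AVC is at Q -> 0+.
Min AVC = 76
The firm should shut down if P < 76.

76


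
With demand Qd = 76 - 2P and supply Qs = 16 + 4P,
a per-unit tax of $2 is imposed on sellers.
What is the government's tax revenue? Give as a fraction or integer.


With tax on sellers, new supply: Qs' = 16 + 4(P - 2)
= 8 + 4P
New equilibrium quantity:
Q_new = 160/3
Tax revenue = tax * Q_new = 2 * 160/3 = 320/3

320/3


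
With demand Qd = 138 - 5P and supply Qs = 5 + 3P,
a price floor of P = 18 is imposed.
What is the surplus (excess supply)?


At P = 18:
Qd = 138 - 5*18 = 48
Qs = 5 + 3*18 = 59
Surplus = Qs - Qd = 59 - 48 = 11

11


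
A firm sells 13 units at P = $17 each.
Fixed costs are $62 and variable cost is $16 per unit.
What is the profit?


Total Revenue = P * Q = 17 * 13 = $221
Total Cost = FC + VC*Q = 62 + 16*13 = $270
Profit = TR - TC = 221 - 270 = $-49

$-49


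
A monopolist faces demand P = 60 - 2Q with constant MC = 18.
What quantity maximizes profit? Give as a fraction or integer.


TR = P*Q = (60 - 2Q)Q = 60Q - 2Q^2
MR = dTR/dQ = 60 - 4Q
Set MR = MC:
60 - 4Q = 18
42 = 4Q
Q* = 42/4 = 21/2

21/2


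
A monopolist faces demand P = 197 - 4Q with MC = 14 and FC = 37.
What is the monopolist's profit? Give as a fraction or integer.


MR = MC: 197 - 8Q = 14
Q* = 183/8
P* = 197 - 4*183/8 = 211/2
Profit = (P* - MC)*Q* - FC
= (211/2 - 14)*183/8 - 37
= 183/2*183/8 - 37
= 33489/16 - 37 = 32897/16

32897/16


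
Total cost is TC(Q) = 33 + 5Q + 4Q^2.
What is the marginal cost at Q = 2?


MC = dTC/dQ = 5 + 2*4*Q
At Q = 2:
MC = 5 + 8*2
MC = 5 + 16 = 21

21


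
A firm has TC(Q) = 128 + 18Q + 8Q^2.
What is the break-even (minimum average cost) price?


AC(Q) = 128/Q + 18 + 8Q
To minimize: dAC/dQ = -128/Q^2 + 8 = 0
Q^2 = 128/8 = 16
Q* = 4
Min AC = 128/4 + 18 + 8*4
Min AC = 32 + 18 + 32 = 82

82


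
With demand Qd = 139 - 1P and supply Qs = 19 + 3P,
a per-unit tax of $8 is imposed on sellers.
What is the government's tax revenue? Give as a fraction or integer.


With tax on sellers, new supply: Qs' = 19 + 3(P - 8)
= 3P - 5
New equilibrium quantity:
Q_new = 103
Tax revenue = tax * Q_new = 8 * 103 = 824

824


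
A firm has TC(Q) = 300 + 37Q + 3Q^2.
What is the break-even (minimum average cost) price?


AC(Q) = 300/Q + 37 + 3Q
To minimize: dAC/dQ = -300/Q^2 + 3 = 0
Q^2 = 300/3 = 100
Q* = 10
Min AC = 300/10 + 37 + 3*10
Min AC = 30 + 37 + 30 = 97

97


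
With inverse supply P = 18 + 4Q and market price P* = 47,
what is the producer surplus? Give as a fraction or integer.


Minimum supply price (at Q=0): P_min = 18
Quantity supplied at P* = 47:
Q* = (47 - 18)/4 = 29/4
PS = (1/2) * Q* * (P* - P_min)
PS = (1/2) * 29/4 * (47 - 18)
PS = (1/2) * 29/4 * 29 = 841/8

841/8


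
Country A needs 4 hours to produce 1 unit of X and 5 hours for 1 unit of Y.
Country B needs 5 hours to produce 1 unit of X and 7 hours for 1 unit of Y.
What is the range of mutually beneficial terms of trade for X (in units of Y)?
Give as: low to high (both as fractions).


Opportunity cost of X for Country A = hours_X / hours_Y = 4/5 = 4/5 units of Y
Opportunity cost of X for Country B = hours_X / hours_Y = 5/7 = 5/7 units of Y
Terms of trade must be between the two opportunity costs.
Range: 5/7 to 4/5

5/7 to 4/5


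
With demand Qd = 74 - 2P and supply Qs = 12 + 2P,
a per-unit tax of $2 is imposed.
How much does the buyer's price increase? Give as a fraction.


With a per-unit tax, the buyer's price increase depends on relative slopes.
Supply slope: d = 2, Demand slope: b = 2
Buyer's price increase = d * tax / (b + d)
= 2 * 2 / (2 + 2)
= 4 / 4 = 1

1


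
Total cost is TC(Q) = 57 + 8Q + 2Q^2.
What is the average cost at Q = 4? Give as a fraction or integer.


TC(4) = 57 + 8*4 + 2*4^2
TC(4) = 57 + 32 + 32 = 121
AC = TC/Q = 121/4 = 121/4

121/4


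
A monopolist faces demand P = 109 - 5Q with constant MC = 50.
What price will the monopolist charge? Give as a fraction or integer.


MR = 109 - 10Q
Set MR = MC: 109 - 10Q = 50
Q* = 59/10
Substitute into demand:
P* = 109 - 5*59/10 = 159/2

159/2


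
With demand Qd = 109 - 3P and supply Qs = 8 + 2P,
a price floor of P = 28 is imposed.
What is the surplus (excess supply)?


At P = 28:
Qd = 109 - 3*28 = 25
Qs = 8 + 2*28 = 64
Surplus = Qs - Qd = 64 - 25 = 39

39


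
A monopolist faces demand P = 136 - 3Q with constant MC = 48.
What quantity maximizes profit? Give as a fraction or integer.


TR = P*Q = (136 - 3Q)Q = 136Q - 3Q^2
MR = dTR/dQ = 136 - 6Q
Set MR = MC:
136 - 6Q = 48
88 = 6Q
Q* = 88/6 = 44/3

44/3


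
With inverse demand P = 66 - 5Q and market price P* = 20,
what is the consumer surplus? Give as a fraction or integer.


Maximum willingness to pay (at Q=0): P_max = 66
Quantity demanded at P* = 20:
Q* = (66 - 20)/5 = 46/5
CS = (1/2) * Q* * (P_max - P*)
CS = (1/2) * 46/5 * (66 - 20)
CS = (1/2) * 46/5 * 46 = 1058/5

1058/5


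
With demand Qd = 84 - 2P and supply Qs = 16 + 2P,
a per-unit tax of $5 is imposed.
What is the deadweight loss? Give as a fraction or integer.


Pre-tax equilibrium quantity: Q* = 50
Post-tax equilibrium quantity: Q_tax = 45
Reduction in quantity: Q* - Q_tax = 5
DWL = (1/2) * tax * (Q* - Q_tax)
DWL = (1/2) * 5 * 5 = 25/2

25/2


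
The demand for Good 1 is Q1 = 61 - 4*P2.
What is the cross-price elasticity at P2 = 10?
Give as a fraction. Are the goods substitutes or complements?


dQ1/dP2 = -4
At P2 = 10: Q1 = 61 - 4*10 = 21
Exy = (dQ1/dP2)(P2/Q1) = -4 * 10 / 21 = -40/21
Since Exy < 0, the goods are complements.

-40/21 (complements)


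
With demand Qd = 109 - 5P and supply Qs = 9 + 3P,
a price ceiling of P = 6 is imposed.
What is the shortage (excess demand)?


At P = 6:
Qd = 109 - 5*6 = 79
Qs = 9 + 3*6 = 27
Shortage = Qd - Qs = 79 - 27 = 52

52


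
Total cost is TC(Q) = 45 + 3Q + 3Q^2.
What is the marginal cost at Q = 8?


MC = dTC/dQ = 3 + 2*3*Q
At Q = 8:
MC = 3 + 6*8
MC = 3 + 48 = 51

51


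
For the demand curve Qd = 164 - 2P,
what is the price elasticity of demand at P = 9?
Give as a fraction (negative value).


dQ/dP = -2
At P = 9: Q = 164 - 2*9 = 146
E = (dQ/dP)(P/Q) = (-2)(9/146) = -9/73

-9/73


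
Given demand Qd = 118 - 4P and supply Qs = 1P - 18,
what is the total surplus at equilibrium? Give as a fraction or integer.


Find equilibrium: 118 - 4P = 1P - 18
118 + 18 = 5P
P* = 136/5 = 136/5
Q* = 1*136/5 - 18 = 46/5
Inverse demand: P = 59/2 - Q/4, so P_max = 59/2
Inverse supply: P = 18 + Q/1, so P_min = 18
CS = (1/2) * 46/5 * (59/2 - 136/5) = 529/50
PS = (1/2) * 46/5 * (136/5 - 18) = 1058/25
TS = CS + PS = 529/50 + 1058/25 = 529/10

529/10


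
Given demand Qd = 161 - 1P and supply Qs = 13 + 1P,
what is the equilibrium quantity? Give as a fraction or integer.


First find equilibrium price:
161 - 1P = 13 + 1P
P* = 148/2 = 74
Then substitute into demand:
Q* = 161 - 1 * 74 = 87

87


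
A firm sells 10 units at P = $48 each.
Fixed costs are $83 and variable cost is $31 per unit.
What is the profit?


Total Revenue = P * Q = 48 * 10 = $480
Total Cost = FC + VC*Q = 83 + 31*10 = $393
Profit = TR - TC = 480 - 393 = $87

$87


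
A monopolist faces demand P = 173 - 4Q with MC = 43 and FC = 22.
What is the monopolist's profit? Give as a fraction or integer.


MR = MC: 173 - 8Q = 43
Q* = 65/4
P* = 173 - 4*65/4 = 108
Profit = (P* - MC)*Q* - FC
= (108 - 43)*65/4 - 22
= 65*65/4 - 22
= 4225/4 - 22 = 4137/4

4137/4


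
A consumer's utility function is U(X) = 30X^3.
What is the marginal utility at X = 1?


MU = dU/dX = 30*3*X^(3-1)
MU = 90*X^2
At X = 1:
MU = 90 * 1^2
MU = 90 * 1 = 90

90


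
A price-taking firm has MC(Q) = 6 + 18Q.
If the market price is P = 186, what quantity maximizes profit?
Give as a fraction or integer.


In perfect competition, profit is maximized where P = MC.
186 = 6 + 18Q
180 = 18Q
Q* = 180/18 = 10

10


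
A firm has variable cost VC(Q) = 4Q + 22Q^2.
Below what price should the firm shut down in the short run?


AVC(Q) = VC(Q)/Q = 4 + 22Q
AVC is increasing in Q, so minimum AVC is at Q -> 0+.
Min AVC = 4
The firm should shut down if P < 4.

4


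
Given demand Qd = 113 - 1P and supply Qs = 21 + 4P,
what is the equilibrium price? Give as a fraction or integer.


At equilibrium, Qd = Qs.
113 - 1P = 21 + 4P
113 - 21 = 1P + 4P
92 = 5P
P* = 92/5 = 92/5

92/5


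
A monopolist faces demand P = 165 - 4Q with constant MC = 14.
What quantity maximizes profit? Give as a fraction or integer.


TR = P*Q = (165 - 4Q)Q = 165Q - 4Q^2
MR = dTR/dQ = 165 - 8Q
Set MR = MC:
165 - 8Q = 14
151 = 8Q
Q* = 151/8 = 151/8

151/8


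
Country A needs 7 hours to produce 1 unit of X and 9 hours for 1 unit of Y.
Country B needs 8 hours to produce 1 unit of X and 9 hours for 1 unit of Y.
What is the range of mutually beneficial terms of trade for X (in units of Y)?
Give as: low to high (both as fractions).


Opportunity cost of X for Country A = hours_X / hours_Y = 7/9 = 7/9 units of Y
Opportunity cost of X for Country B = hours_X / hours_Y = 8/9 = 8/9 units of Y
Terms of trade must be between the two opportunity costs.
Range: 7/9 to 8/9

7/9 to 8/9


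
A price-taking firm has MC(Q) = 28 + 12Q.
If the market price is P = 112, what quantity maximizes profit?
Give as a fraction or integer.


In perfect competition, profit is maximized where P = MC.
112 = 28 + 12Q
84 = 12Q
Q* = 84/12 = 7

7


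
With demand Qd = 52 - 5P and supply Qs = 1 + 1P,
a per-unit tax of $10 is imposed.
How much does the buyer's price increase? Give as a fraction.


With a per-unit tax, the buyer's price increase depends on relative slopes.
Supply slope: d = 1, Demand slope: b = 5
Buyer's price increase = d * tax / (b + d)
= 1 * 10 / (5 + 1)
= 10 / 6 = 5/3

5/3


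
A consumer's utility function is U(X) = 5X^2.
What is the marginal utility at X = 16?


MU = dU/dX = 5*2*X^(2-1)
MU = 10*X^1
At X = 16:
MU = 10 * 16^1
MU = 10 * 16 = 160

160


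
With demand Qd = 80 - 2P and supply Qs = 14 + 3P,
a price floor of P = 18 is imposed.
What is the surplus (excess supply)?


At P = 18:
Qd = 80 - 2*18 = 44
Qs = 14 + 3*18 = 68
Surplus = Qs - Qd = 68 - 44 = 24

24


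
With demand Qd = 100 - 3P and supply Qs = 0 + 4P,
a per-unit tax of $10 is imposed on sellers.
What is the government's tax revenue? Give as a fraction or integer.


With tax on sellers, new supply: Qs' = 0 + 4(P - 10)
= 4P - 40
New equilibrium quantity:
Q_new = 40
Tax revenue = tax * Q_new = 10 * 40 = 400

400


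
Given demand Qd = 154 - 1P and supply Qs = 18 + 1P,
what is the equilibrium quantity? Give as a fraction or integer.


First find equilibrium price:
154 - 1P = 18 + 1P
P* = 136/2 = 68
Then substitute into demand:
Q* = 154 - 1 * 68 = 86

86


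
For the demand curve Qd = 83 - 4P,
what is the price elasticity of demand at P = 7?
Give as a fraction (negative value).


dQ/dP = -4
At P = 7: Q = 83 - 4*7 = 55
E = (dQ/dP)(P/Q) = (-4)(7/55) = -28/55

-28/55


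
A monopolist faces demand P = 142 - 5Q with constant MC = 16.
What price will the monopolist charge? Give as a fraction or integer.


MR = 142 - 10Q
Set MR = MC: 142 - 10Q = 16
Q* = 63/5
Substitute into demand:
P* = 142 - 5*63/5 = 79

79


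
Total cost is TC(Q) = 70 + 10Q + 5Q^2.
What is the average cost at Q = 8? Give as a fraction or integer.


TC(8) = 70 + 10*8 + 5*8^2
TC(8) = 70 + 80 + 320 = 470
AC = TC/Q = 470/8 = 235/4

235/4


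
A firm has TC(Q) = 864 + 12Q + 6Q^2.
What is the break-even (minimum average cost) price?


AC(Q) = 864/Q + 12 + 6Q
To minimize: dAC/dQ = -864/Q^2 + 6 = 0
Q^2 = 864/6 = 144
Q* = 12
Min AC = 864/12 + 12 + 6*12
Min AC = 72 + 12 + 72 = 156

156


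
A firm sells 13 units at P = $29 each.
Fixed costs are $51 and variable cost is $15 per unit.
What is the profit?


Total Revenue = P * Q = 29 * 13 = $377
Total Cost = FC + VC*Q = 51 + 15*13 = $246
Profit = TR - TC = 377 - 246 = $131

$131


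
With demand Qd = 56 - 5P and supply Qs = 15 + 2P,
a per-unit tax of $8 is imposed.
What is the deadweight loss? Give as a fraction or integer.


Pre-tax equilibrium quantity: Q* = 187/7
Post-tax equilibrium quantity: Q_tax = 107/7
Reduction in quantity: Q* - Q_tax = 80/7
DWL = (1/2) * tax * (Q* - Q_tax)
DWL = (1/2) * 8 * 80/7 = 320/7

320/7


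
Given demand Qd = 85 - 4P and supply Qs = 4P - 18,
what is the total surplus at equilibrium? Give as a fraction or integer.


Find equilibrium: 85 - 4P = 4P - 18
85 + 18 = 8P
P* = 103/8 = 103/8
Q* = 4*103/8 - 18 = 67/2
Inverse demand: P = 85/4 - Q/4, so P_max = 85/4
Inverse supply: P = 9/2 + Q/4, so P_min = 9/2
CS = (1/2) * 67/2 * (85/4 - 103/8) = 4489/32
PS = (1/2) * 67/2 * (103/8 - 9/2) = 4489/32
TS = CS + PS = 4489/32 + 4489/32 = 4489/16

4489/16
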